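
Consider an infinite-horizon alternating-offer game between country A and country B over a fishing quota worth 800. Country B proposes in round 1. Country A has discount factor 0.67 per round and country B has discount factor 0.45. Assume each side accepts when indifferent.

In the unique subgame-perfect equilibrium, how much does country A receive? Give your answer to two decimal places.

Let x be country B's share when country B proposes and y be country A's share when country A proposes.
Country A accepts iff offered ≥ 0.67·y, so x = 800 − 0.67y. Symmetrically y = 800 − 0.45x.
Substituting: x = 800 − 0.67(800 − 0.45x), giving x(1 − 0.45·0.67) = 800(1 − 0.67).
So x = 800 × 0.33 / 0.6985 ≈ 377.9528, and country A receives 800 − x ≈ 422.0472.

422.05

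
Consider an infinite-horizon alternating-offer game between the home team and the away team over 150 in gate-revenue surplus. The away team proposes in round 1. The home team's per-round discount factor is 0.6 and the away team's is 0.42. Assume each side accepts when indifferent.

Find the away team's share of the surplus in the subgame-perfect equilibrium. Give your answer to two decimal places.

Let x be the away team's share when the away team proposes and y be the home team's share when the home team proposes.
The home team accepts iff offered ≥ 0.6·y, so x = 150 − 0.6y. Symmetrically y = 150 − 0.42x.
Substituting: x = 150 − 0.6(150 − 0.42x), giving x(1 − 0.42·0.6) = 150(1 − 0.6).
So x = 150 × 0.4 / 0.748 ≈ 80.2139, and the home team receives 150 − x ≈ 69.7861.

80.21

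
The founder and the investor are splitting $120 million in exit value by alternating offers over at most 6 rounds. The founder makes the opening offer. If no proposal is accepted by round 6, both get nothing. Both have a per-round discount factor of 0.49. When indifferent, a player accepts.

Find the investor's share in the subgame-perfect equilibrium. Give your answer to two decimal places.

Round 6 (the investor proposes): the founder will accept anything ≥ 0, so the investor offers 0 and keeps 120.
Round 5 (the founder proposes): the investor can get 120 next round, worth 0.49 × 120 = 58.8 now; the founder offers that and keeps 61.2.
Round 4 (the investor proposes): the founder can get 61.2 next round, worth 0.49 × 61.2 = 29.988 now; the investor offers that and keeps 90.012.
Round 3 (the founder proposes): the investor can get 90.012 next round, worth 0.49 × 90.012 = 44.10588 now. The founder offers 44.10588 and keeps 120 − 44.10588 = 75.89412.
Round 2 (the investor proposes): the founder can get 75.89412 next round, worth 0.49 × 75.89412 = 37.1881188 now; the investor offers that and keeps 82.8118812.
Round 1 (the founder proposes): the investor can get 82.8118812 next round, worth 0.49 × 82.8118812 = 40.577821788 now; the founder offers that and keeps 79.422178212.

40.58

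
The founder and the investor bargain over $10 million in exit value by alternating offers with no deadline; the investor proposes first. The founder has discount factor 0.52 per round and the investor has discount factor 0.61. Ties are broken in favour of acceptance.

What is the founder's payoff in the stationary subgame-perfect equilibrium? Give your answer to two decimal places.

Let x be the investor's share when the investor proposes and y be the founder's share when the founder proposes.
The founder accepts iff offered ≥ 0.52·y, so x = 10 − 0.52y. Symmetrically y = 10 − 0.61x.
Substituting: x = 10 − 0.52(10 − 0.61x), giving x(1 − 0.61·0.52) = 10(1 − 0.52).
So x = 10 × 0.48 / 0.6828 ≈ 7.0299, and the founder receives 10 − x ≈ 2.9701.

2.97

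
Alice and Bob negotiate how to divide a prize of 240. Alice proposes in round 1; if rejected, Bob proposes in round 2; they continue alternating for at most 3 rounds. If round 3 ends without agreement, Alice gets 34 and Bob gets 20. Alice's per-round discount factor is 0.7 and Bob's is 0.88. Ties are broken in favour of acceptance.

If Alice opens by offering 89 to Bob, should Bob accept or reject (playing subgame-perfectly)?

Accept

Round 3 (Alice proposes): Bob gets 20 if talks fail, so Alice offers 20 and keeps 220.
Round 2 (Bob proposes): Alice can get 220 next round, worth 0.7 × 220 = 154 now, so Bob offers 154, keeping 86.
So by rejecting in round 1, Bob gets 86 next round, worth 0.88 × 86 = 75.68 now.
Offer 89 ≥ 75.68, so Bob accepts.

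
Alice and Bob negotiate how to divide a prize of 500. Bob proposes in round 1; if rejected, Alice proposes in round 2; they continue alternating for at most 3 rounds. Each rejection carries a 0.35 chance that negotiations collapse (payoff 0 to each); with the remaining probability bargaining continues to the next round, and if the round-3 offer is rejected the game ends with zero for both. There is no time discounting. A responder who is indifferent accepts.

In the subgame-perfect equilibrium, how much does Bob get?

Round 3 (Bob proposes): Alice will accept anything ≥ 0, so Bob offers 0 and keeps 500.
Round 2 (Alice proposes): rejecting gives Bob an expected 0.65 × 500 = 325. Alice offers 325 and keeps 500 − 325 = 175.
Round 1 (Bob proposes): rejecting gives Alice an expected 0.65 × 175 = 113.75; Bob offers that and keeps 386.25.

386.25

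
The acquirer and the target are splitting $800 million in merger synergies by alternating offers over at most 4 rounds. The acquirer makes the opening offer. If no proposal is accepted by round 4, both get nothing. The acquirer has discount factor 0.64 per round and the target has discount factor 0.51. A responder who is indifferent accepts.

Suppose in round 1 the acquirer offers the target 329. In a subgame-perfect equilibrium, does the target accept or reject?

Accept

Work out the target's continuation value if the offer is rejected.
Round 4 (the target proposes): the acquirer will accept anything ≥ 0, so the target offers 0 and keeps 800.
Round 3 (the acquirer proposes): the target can get 800 next round, worth 0.51 × 800 = 408 now; the acquirer offers that and keeps 392.
Round 2 (the target proposes): the acquirer can get 392 next round, worth 0.64 × 392 = 250.88 now; the target offers that and keeps 549.12.
So by rejecting in round 1, the target gets 549.12 next round, worth 0.51 × 549.12 = 280.0512 now.
Offer 329 ≥ 280.0512, so the target accepts.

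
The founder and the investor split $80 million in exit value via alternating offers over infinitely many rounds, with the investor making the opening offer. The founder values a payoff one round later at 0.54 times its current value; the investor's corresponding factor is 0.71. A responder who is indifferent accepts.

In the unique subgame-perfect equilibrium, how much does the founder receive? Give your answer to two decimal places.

When the investor proposes, the founder accepts any offer worth at least 0.54 times what the founder would get by proposing next round; and vice versa.
This gives x = 80 − 0.54y and y = 80 − 0.71x, where x and y are each side's share when it proposes.
Hence (1 − 0.54·0.71)x = 80(1 − 0.54), i.e. 0.6166·x = 36.8.
x ≈ 59.6821; the founder's share is 80 − x ≈ 20.3179.

20.32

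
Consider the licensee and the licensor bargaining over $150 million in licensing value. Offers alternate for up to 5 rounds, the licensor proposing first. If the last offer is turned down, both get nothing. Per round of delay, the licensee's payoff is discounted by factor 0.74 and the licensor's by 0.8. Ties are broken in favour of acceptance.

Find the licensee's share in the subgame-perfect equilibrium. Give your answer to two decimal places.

Round 5 (the licensor proposes): the licensee will accept anything ≥ 0, so the licensor offers 0 and keeps 150.
Round 4 (the licensee proposes): the licensor can get 150 next round, worth 0.8 × 150 = 120 now, so the licensee offers 120, keeping 30.
Round 3 (the licensor proposes): the licensee can get 30 next round, worth 0.74 × 30 = 22.2 now. The licensor offers 22.2 and keeps 150 − 22.2 = 127.8.
Round 2 (the licensee proposes): the licensor can get 127.8 next round, worth 0.8 × 127.8 = 102.24 now, so the licensee offers 102.24, keeping 47.76.
Round 1 (the licensor proposes): the licensee can get 47.76 next round, worth 0.74 × 47.76 = 35.3424 now, so the licensor offers 35.3424, keeping 114.6576.

35.34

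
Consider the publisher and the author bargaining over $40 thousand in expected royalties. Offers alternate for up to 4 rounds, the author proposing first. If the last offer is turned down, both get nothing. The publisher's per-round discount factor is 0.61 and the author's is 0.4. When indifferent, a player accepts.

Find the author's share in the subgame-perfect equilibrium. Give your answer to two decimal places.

19.41

Round 4 (the publisher proposes): rejection yields 0 for the author; the publisher offers 0 and keeps 40.
Round 3 (the author proposes): the publisher can get 40 next round, worth 0.61 × 40 = 24.4 now. The author offers 24.4 and keeps 40 − 24.4 = 15.6.
Round 2 (the publisher proposes): the author can get 15.6 next round, worth 0.4 × 15.6 = 6.24 now, so the publisher offers 6.24, keeping 33.76.
Round 1 (the author proposes): the publisher can get 33.76 next round, worth 0.61 × 33.76 = 20.5936 now. The author offers 20.5936 and keeps 40 − 20.5936 = 19.4064.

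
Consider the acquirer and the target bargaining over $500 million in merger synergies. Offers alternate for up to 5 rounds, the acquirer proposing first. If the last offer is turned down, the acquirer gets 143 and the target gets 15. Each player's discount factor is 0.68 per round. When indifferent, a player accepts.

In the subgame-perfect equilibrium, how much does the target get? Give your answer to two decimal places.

162.32

Work backward from the last round.
Round 5 (the acquirer proposes): the target gets 15 if talks fail, so the acquirer offers 15 and keeps 485.
Round 4 (the target proposes): the acquirer can get 485 next round, worth 0.68 × 485 = 329.8 now; the target offers that and keeps 170.2.
Round 3 (the acquirer proposes): the target can get 170.2 next round, worth 0.68 × 170.2 = 115.736 now; the acquirer offers that and keeps 384.264.
Round 2 (the target proposes): the acquirer can get 384.264 next round, worth 0.68 × 384.264 = 261.29952 now. The target offers 261.29952 and keeps 500 − 261.29952 = 238.70048.
Round 1 (the acquirer proposes): the target can get 238.70048 next round, worth 0.68 × 238.70048 = 162.3163264 now, so the acquirer offers 162.3163264, keeping 337.6836736.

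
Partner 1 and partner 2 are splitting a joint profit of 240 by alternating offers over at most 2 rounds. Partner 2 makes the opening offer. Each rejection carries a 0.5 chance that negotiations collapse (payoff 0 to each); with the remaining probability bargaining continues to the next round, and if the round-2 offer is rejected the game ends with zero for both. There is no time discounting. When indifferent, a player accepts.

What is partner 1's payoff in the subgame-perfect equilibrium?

120

Round 2 (partner 1 proposes): rejection yields 0 for partner 2; partner 1 offers 0 and keeps 240.
Round 1 (partner 2 proposes): rejecting gives partner 1 an expected 0.5 × 240 = 120. Partner 2 offers 120 and keeps 240 − 120 = 120.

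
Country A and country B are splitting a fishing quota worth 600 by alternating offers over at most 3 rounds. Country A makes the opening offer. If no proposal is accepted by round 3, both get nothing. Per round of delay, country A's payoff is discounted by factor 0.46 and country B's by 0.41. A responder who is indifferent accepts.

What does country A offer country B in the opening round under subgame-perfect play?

132.84

Round 3 (country A proposes): rejection yields 0 for country B; country A offers 0 and keeps 600.
Round 2 (country B proposes): country A can get 600 next round, worth 0.46 × 600 = 276 now. Country B offers 276 and keeps 600 − 276 = 324.
Round 1 (country A proposes): country B can get 324 next round, worth 0.41 × 324 = 132.84 now. Country A offers 132.84 and keeps 600 − 132.84 = 467.16.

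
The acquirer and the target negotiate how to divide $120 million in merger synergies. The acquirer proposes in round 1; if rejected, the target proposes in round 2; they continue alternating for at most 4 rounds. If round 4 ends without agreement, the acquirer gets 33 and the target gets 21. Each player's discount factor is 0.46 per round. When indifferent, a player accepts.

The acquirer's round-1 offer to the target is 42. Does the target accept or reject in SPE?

Accept

Work out the target's continuation value if the offer is rejected.
Round 4 (the target proposes): the acquirer gets 33 if talks fail, so the target offers 33 and keeps 87.
Round 3 (the acquirer proposes): the target can get 87 next round, worth 0.46 × 87 = 40.02 now; the acquirer offers that and keeps 79.98.
Round 2 (the target proposes): the acquirer can get 79.98 next round, worth 0.46 × 79.98 = 36.7908 now, so the target offers 36.7908, keeping 83.2092.
So by rejecting in round 1, the target gets 83.2092 next round, worth 0.46 × 83.2092 = 38.276232 now.
Offer 42 ≥ 38.276232, so the target accepts.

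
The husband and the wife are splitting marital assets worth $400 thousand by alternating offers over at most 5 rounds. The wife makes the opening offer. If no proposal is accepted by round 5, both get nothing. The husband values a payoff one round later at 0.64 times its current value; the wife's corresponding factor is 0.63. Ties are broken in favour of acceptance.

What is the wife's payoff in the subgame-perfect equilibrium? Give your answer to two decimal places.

267.09

Round 5 (the wife proposes): rejection yields 0 for the husband; the wife offers 0 and keeps 400.
Round 4 (the husband proposes): the wife can get 400 next round, worth 0.63 × 400 = 252 now; the husband offers that and keeps 148.
Round 3 (the wife proposes): the husband can get 148 next round, worth 0.64 × 148 = 94.72 now. The wife offers 94.72 and keeps 400 − 94.72 = 305.28.
Round 2 (the husband proposes): the wife can get 305.28 next round, worth 0.63 × 305.28 = 192.3264 now; the husband offers that and keeps 207.6736.
Round 1 (the wife proposes): the husband can get 207.6736 next round, worth 0.64 × 207.6736 = 132.911104 now, so the wife offers 132.911104, keeping 267.088896.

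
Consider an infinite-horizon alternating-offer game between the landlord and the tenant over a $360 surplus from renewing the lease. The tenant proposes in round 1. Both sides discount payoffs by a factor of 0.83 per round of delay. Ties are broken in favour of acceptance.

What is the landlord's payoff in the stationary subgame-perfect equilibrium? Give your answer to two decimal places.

Let x be the tenant's share when the tenant proposes and y be the landlord's share when the landlord proposes.
The landlord accepts iff offered ≥ 0.83·y, so x = 360 − 0.83y. Symmetrically y = 360 − 0.83x.
Substituting: x = 360 − 0.83(360 − 0.83x), giving x(1 − 0.83·0.83) = 360(1 − 0.83).
So x = 360 × 0.17 / 0.3111 ≈ 196.7213, and the landlord receives 360 − x ≈ 163.2787.

163.28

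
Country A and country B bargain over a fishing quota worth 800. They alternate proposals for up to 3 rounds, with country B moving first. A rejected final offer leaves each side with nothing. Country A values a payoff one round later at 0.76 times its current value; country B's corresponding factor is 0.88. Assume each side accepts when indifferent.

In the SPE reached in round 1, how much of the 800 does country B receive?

Work backward from the last round.
Round 3 (country B proposes): country A will accept anything ≥ 0, so country B offers 0 and keeps 800.
Round 2 (country A proposes): country B can get 800 next round, worth 0.88 × 800 = 704 now, so country A offers 704, keeping 96.
Round 1 (country B proposes): country A can get 96 next round, worth 0.76 × 96 = 72.96 now; country B offers that and keeps 727.04.

727.04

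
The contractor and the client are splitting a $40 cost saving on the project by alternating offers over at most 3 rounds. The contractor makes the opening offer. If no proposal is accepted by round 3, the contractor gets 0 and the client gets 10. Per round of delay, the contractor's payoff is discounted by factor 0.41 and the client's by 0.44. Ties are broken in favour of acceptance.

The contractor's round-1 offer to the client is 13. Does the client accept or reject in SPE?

Round 3 (the contractor proposes): the client gets 10 if talks fail, so the contractor offers 10 and keeps 30.
Round 2 (the client proposes): the contractor can get 30 next round, worth 0.41 × 30 = 12.3 now. The client offers 12.3 and keeps 40 − 12.3 = 27.7.
So by rejecting in round 1, the client gets 27.7 next round, worth 0.44 × 27.7 = 12.188 now.
Offer 13 ≥ 12.188, so the client accepts.

Accept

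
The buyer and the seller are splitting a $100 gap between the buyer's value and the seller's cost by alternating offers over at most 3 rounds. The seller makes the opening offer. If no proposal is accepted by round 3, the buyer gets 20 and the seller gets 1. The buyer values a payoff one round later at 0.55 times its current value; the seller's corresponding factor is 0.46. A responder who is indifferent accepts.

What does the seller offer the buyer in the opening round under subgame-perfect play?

34.76

Round 3 (the seller proposes): the buyer gets 20 if talks fail, so the seller offers 20 and keeps 80.
Round 2 (the buyer proposes): the seller can get 80 next round, worth 0.46 × 80 = 36.8 now, so the buyer offers 36.8, keeping 63.2.
Round 1 (the seller proposes): the buyer can get 63.2 next round, worth 0.55 × 63.2 = 34.76 now; the seller offers that and keeps 65.24.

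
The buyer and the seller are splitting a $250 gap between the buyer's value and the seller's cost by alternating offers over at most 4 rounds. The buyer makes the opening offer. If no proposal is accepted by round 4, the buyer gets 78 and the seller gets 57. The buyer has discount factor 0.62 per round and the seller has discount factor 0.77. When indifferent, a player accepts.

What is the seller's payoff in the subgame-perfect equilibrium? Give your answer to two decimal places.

Round 4 (the seller proposes): the buyer gets 78 if talks fail, so the seller offers 78 and keeps 172.
Round 3 (the buyer proposes): the seller can get 172 next round, worth 0.77 × 172 = 132.44 now; the buyer offers that and keeps 117.56.
Round 2 (the seller proposes): the buyer can get 117.56 next round, worth 0.62 × 117.56 = 72.8872 now, so the seller offers 72.8872, keeping 177.1128.
Round 1 (the buyer proposes): the seller can get 177.1128 next round, worth 0.77 × 177.1128 = 136.376856 now, so the buyer offers 136.376856, keeping 113.623144.

136.38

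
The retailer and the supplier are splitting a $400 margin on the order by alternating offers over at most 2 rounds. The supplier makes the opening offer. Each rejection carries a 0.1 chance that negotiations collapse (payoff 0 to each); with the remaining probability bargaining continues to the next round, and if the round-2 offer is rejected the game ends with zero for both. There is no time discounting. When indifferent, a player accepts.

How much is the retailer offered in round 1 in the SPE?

Round 2 (the retailer proposes): the supplier will accept anything ≥ 0, so the retailer offers 0 and keeps 400.
Round 1 (the supplier proposes): rejecting gives the retailer an expected 0.9 × 400 = 360; the supplier offers that and keeps 40.

360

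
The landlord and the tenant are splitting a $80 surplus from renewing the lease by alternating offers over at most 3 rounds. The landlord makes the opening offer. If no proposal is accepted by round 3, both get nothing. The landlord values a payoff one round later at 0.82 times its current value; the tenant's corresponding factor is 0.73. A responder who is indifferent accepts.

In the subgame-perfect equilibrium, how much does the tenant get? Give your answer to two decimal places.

10.51

Round 3 (the landlord proposes): rejection yields 0 for the tenant; the landlord offers 0 and keeps 80.
Round 2 (the tenant proposes): the landlord can get 80 next round, worth 0.82 × 80 = 65.6 now, so the tenant offers 65.6, keeping 14.4.
Round 1 (the landlord proposes): the tenant can get 14.4 next round, worth 0.73 × 14.4 = 10.512 now. The landlord offers 10.512 and keeps 80 − 10.512 = 69.488.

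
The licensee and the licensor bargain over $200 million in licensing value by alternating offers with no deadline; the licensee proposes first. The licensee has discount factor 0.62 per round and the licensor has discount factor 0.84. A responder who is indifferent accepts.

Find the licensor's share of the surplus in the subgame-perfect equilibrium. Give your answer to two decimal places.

In a stationary SPE each proposer offers the other exactly their discounted continuation value.
If the licensee keeps x when proposing and the licensor keeps y when proposing, then x = 200 − 0.84y and y = 200 − 0.62x.
Solving: x = 200(1 − 0.84) / (1 − 0.62·0.84) = 32 / 0.4792 ≈ 66.7780.
The licensor gets 200 − 66.7780 ≈ 133.2220.

133.22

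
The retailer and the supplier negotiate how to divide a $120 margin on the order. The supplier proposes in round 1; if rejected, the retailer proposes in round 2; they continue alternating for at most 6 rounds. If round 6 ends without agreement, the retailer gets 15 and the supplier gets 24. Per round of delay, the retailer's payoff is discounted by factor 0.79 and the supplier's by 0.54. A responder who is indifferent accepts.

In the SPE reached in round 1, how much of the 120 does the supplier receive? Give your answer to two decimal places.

Round 6 (the retailer proposes): the supplier gets 24 if talks fail, so the retailer offers 24 and keeps 96.
Round 5 (the supplier proposes): the retailer can get 96 next round, worth 0.79 × 96 = 75.84 now. The supplier offers 75.84 and keeps 120 − 75.84 = 44.16.
Round 4 (the retailer proposes): the supplier can get 44.16 next round, worth 0.54 × 44.16 = 23.8464 now. The retailer offers 23.8464 and keeps 120 − 23.8464 = 96.1536.
Round 3 (the supplier proposes): the retailer can get 96.1536 next round, worth 0.79 × 96.1536 = 75.961344 now. The supplier offers 75.961344 and keeps 120 − 75.961344 = 44.038656.
Round 2 (the retailer proposes): the supplier can get 44.038656 next round, worth 0.54 × 44.038656 = 23.78087424 now; the retailer offers that and keeps 96.21912576.
Round 1 (the supplier proposes): the retailer can get 96.21912576 next round, worth 0.79 × 96.21912576 = 76.0131093504 now; the supplier offers that and keeps 43.9868906496.

43.99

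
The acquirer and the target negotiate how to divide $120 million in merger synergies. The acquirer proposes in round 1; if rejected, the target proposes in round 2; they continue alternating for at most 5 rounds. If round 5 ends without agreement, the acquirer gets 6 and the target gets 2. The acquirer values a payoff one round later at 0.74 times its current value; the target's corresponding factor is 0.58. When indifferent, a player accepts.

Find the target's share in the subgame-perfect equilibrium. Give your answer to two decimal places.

Work backward from the last round.
Round 5 (the acquirer proposes): the target gets 2 if talks fail, so the acquirer offers 2 and keeps 118.
Round 4 (the target proposes): the acquirer can get 118 next round, worth 0.74 × 118 = 87.32 now; the target offers that and keeps 32.68.
Round 3 (the acquirer proposes): the target can get 32.68 next round, worth 0.58 × 32.68 = 18.9544 now. The acquirer offers 18.9544 and keeps 120 − 18.9544 = 101.0456.
Round 2 (the target proposes): the acquirer can get 101.0456 next round, worth 0.74 × 101.0456 = 74.773744 now, so the target offers 74.773744, keeping 45.226256.
Round 1 (the acquirer proposes): the target can get 45.226256 next round, worth 0.58 × 45.226256 = 26.23122848 now, so the acquirer offers 26.23122848, keeping 93.76877152.

26.23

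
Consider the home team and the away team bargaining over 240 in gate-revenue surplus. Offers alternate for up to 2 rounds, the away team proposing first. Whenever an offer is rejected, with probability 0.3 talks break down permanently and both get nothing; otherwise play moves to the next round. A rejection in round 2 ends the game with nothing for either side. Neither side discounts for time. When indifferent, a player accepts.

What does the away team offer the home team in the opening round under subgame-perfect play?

Round 2 (the home team proposes): the away team will accept anything ≥ 0, so the home team offers 0 and keeps 240.
Round 1 (the away team proposes): rejecting gives the home team an expected 0.7 × 240 = 168; the away team offers that and keeps 72.

168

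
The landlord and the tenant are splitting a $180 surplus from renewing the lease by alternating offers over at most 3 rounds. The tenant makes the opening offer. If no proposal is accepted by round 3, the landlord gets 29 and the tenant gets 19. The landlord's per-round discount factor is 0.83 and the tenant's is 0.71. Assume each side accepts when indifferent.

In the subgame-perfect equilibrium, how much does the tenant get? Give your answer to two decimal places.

Round 3 (the tenant proposes): the landlord gets 29 if talks fail, so the tenant offers 29 and keeps 151.
Round 2 (the landlord proposes): the tenant can get 151 next round, worth 0.71 × 151 = 107.21 now, so the landlord offers 107.21, keeping 72.79.
Round 1 (the tenant proposes): the landlord can get 72.79 next round, worth 0.83 × 72.79 = 60.4157 now. The tenant offers 60.4157 and keeps 180 − 60.4157 = 119.5843.

119.58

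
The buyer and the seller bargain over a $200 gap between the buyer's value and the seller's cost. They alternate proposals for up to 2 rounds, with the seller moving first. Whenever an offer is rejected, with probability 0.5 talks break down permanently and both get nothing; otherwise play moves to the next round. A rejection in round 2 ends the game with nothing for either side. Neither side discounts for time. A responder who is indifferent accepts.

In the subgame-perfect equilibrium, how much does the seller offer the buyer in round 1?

100

By backward induction:
Round 2 (the buyer proposes): the seller will accept anything ≥ 0, so the buyer offers 0 and keeps 200.
Round 1 (the seller proposes): rejecting gives the buyer an expected 0.5 × 200 = 100, so the seller offers 100, keeping 100.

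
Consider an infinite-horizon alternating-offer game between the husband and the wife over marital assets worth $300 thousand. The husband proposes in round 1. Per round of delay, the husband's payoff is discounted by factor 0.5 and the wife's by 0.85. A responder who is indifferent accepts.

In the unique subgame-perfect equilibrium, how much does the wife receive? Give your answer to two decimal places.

221.74

Let x be the husband's share when the husband proposes and y be the wife's share when the wife proposes.
The wife accepts iff offered ≥ 0.85·y, so x = 300 − 0.85y. Symmetrically y = 300 − 0.5x.
Substituting: x = 300 − 0.85(300 − 0.5x), giving x(1 − 0.5·0.85) = 300(1 − 0.85).
So x = 300 × 0.15 / 0.575 ≈ 78.2609, and the wife receives 300 − x ≈ 221.7391.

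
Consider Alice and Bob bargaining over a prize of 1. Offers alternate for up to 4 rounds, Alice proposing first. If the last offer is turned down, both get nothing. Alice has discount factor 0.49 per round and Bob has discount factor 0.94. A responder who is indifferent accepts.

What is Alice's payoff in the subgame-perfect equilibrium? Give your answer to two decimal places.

0.09

Round 4 (Bob proposes): rejection yields 0 for Alice; Bob offers 0 and keeps 1.
Round 3 (Alice proposes): Bob can get 1 next round, worth 0.94 × 1 = 0.94 now; Alice offers that and keeps 0.06.
Round 2 (Bob proposes): Alice can get 0.06 next round, worth 0.49 × 0.06 = 0.0294 now. Bob offers 0.0294 and keeps 1 − 0.0294 = 0.9706.
Round 1 (Alice proposes): Bob can get 0.9706 next round, worth 0.94 × 0.9706 = 0.912364 now; Alice offers that and keeps 0.087636.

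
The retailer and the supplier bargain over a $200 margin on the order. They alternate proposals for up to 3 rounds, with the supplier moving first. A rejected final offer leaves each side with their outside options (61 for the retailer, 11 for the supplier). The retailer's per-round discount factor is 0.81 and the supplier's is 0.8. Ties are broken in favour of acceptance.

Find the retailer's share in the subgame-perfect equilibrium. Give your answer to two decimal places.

71.93

Round 3 (the supplier proposes): the retailer gets 61 if talks fail, so the supplier offers 61 and keeps 139.
Round 2 (the retailer proposes): the supplier can get 139 next round, worth 0.8 × 139 = 111.2 now, so the retailer offers 111.2, keeping 88.8.
Round 1 (the supplier proposes): the retailer can get 88.8 next round, worth 0.81 × 88.8 = 71.928 now. The supplier offers 71.928 and keeps 200 − 71.928 = 128.072.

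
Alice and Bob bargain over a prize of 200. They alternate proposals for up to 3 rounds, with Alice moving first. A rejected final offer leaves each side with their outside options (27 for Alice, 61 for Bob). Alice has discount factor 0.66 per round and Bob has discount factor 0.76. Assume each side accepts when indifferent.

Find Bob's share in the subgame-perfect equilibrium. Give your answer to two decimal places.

Round 3 (Alice proposes): Bob gets 61 if talks fail, so Alice offers 61 and keeps 139.
Round 2 (Bob proposes): Alice can get 139 next round, worth 0.66 × 139 = 91.74 now; Bob offers that and keeps 108.26.
Round 1 (Alice proposes): Bob can get 108.26 next round, worth 0.76 × 108.26 = 82.2776 now; Alice offers that and keeps 117.7224.

82.28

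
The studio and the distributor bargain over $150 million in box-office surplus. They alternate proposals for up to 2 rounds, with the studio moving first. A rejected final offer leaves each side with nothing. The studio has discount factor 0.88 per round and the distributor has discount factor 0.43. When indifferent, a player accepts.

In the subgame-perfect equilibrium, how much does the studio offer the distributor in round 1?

64.5

Solve by backward induction from round 2.
Round 2 (the distributor proposes): rejection yields 0 for the studio; the distributor offers 0 and keeps 150.
Round 1 (the studio proposes): the distributor can get 150 next round, worth 0.43 × 150 = 64.5 now. The studio offers 64.5 and keeps 150 − 64.5 = 85.5.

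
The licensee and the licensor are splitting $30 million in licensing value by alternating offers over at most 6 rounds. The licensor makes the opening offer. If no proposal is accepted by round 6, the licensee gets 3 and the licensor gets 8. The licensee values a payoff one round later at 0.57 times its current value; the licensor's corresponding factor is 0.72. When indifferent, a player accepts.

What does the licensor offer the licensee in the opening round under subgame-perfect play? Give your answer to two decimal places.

8.87

Round 6 (the licensee proposes): the licensor gets 8 if talks fail, so the licensee offers 8 and keeps 22.
Round 5 (the licensor proposes): the licensee can get 22 next round, worth 0.57 × 22 = 12.54 now. The licensor offers 12.54 and keeps 30 − 12.54 = 17.46.
Round 4 (the licensee proposes): the licensor can get 17.46 next round, worth 0.72 × 17.46 = 12.5712 now. The licensee offers 12.5712 and keeps 30 − 12.5712 = 17.4288.
Round 3 (the licensor proposes): the licensee can get 17.4288 next round, worth 0.57 × 17.4288 = 9.934416 now; the licensor offers that and keeps 20.065584.
Round 2 (the licensee proposes): the licensor can get 20.065584 next round, worth 0.72 × 20.065584 = 14.44722048 now; the licensee offers that and keeps 15.55277952.
Round 1 (the licensor proposes): the licensee can get 15.55277952 next round, worth 0.57 × 15.55277952 = 8.8650843264 now; the licensor offers that and keeps 21.1349156736.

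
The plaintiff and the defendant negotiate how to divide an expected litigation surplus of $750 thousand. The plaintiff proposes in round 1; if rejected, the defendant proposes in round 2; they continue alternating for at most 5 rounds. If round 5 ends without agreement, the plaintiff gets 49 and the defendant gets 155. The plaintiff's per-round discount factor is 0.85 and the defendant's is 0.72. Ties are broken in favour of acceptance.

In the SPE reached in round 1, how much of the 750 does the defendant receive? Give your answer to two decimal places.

188.63

Round 5 (the plaintiff proposes): the defendant gets 155 if talks fail, so the plaintiff offers 155 and keeps 595.
Round 4 (the defendant proposes): the plaintiff can get 595 next round, worth 0.85 × 595 = 505.75 now; the defendant offers that and keeps 244.25.
Round 3 (the plaintiff proposes): the defendant can get 244.25 next round, worth 0.72 × 244.25 = 175.86 now, so the plaintiff offers 175.86, keeping 574.14.
Round 2 (the defendant proposes): the plaintiff can get 574.14 next round, worth 0.85 × 574.14 = 488.019 now; the defendant offers that and keeps 261.981.
Round 1 (the plaintiff proposes): the defendant can get 261.981 next round, worth 0.72 × 261.981 = 188.62632 now, so the plaintiff offers 188.62632, keeping 561.37368.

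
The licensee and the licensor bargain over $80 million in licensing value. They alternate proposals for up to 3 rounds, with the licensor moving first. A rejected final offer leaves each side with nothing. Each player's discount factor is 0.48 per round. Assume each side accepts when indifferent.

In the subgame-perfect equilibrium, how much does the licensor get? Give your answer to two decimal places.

60.03

Round 3 (the licensor proposes): the licensee will accept anything ≥ 0, so the licensor offers 0 and keeps 80.
Round 2 (the licensee proposes): the licensor can get 80 next round, worth 0.48 × 80 = 38.4 now, so the licensee offers 38.4, keeping 41.6.
Round 1 (the licensor proposes): the licensee can get 41.6 next round, worth 0.48 × 41.6 = 19.968 now; the licensor offers that and keeps 60.032.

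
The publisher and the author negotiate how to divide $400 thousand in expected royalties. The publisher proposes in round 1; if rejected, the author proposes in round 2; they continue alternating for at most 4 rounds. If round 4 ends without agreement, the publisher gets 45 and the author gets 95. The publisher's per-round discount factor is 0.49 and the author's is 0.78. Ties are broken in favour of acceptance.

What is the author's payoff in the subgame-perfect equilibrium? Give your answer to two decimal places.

Round 4 (the author proposes): the publisher gets 45 if talks fail, so the author offers 45 and keeps 355.
Round 3 (the publisher proposes): the author can get 355 next round, worth 0.78 × 355 = 276.9 now; the publisher offers that and keeps 123.1.
Round 2 (the author proposes): the publisher can get 123.1 next round, worth 0.49 × 123.1 = 60.319 now, so the author offers 60.319, keeping 339.681.
Round 1 (the publisher proposes): the author can get 339.681 next round, worth 0.78 × 339.681 = 264.95118 now; the publisher offers that and keeps 135.04882.

264.95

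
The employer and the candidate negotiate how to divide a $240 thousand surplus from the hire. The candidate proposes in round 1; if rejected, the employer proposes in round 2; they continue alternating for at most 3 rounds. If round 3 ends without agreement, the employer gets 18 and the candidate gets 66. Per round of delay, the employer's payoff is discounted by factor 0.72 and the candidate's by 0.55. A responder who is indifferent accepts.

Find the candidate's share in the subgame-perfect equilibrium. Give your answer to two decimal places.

155.11

Round 3 (the candidate proposes): the employer gets 18 if talks fail, so the candidate offers 18 and keeps 222.
Round 2 (the employer proposes): the candidate can get 222 next round, worth 0.55 × 222 = 122.1 now, so the employer offers 122.1, keeping 117.9.
Round 1 (the candidate proposes): the employer can get 117.9 next round, worth 0.72 × 117.9 = 84.888 now, so the candidate offers 84.888, keeping 155.112.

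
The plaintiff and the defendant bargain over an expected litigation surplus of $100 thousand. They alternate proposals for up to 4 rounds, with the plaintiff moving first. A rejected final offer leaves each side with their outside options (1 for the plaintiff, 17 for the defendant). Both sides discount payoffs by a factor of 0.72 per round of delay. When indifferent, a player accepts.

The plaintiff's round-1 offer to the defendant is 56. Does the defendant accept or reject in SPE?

Reject

Round 4 (the defendant proposes): the plaintiff gets 1 if talks fail, so the defendant offers 1 and keeps 99.
Round 3 (the plaintiff proposes): the defendant can get 99 next round, worth 0.72 × 99 = 71.28 now, so the plaintiff offers 71.28, keeping 28.72.
Round 2 (the defendant proposes): the plaintiff can get 28.72 next round, worth 0.72 × 28.72 = 20.6784 now, so the defendant offers 20.6784, keeping 79.3216.
So by rejecting in round 1, the defendant gets 79.3216 next round, worth 0.72 × 79.3216 = 57.111552 now.
Offer 56 < 57.111552, so the defendant rejects.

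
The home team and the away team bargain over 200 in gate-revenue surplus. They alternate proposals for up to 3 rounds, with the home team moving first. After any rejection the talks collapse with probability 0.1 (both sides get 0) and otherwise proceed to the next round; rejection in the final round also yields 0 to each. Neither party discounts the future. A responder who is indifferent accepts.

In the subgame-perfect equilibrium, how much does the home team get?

By backward induction:
Round 3 (the home team proposes): rejection yields 0 for the away team; the home team offers 0 and keeps 200.
Round 2 (the away team proposes): rejecting gives the home team an expected 0.9 × 200 = 180; the away team offers that and keeps 20.
Round 1 (the home team proposes): rejecting gives the away team an expected 0.9 × 20 = 18, so the home team offers 18, keeping 182.

182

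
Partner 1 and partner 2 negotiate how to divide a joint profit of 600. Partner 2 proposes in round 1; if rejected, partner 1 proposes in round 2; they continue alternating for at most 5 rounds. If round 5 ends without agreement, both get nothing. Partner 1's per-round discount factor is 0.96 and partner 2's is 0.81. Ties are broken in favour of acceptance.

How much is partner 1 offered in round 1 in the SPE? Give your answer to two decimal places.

Round 5 (partner 2 proposes): rejection yields 0 for partner 1; partner 2 offers 0 and keeps 600.
Round 4 (partner 1 proposes): partner 2 can get 600 next round, worth 0.81 × 600 = 486 now. Partner 1 offers 486 and keeps 600 − 486 = 114.
Round 3 (partner 2 proposes): partner 1 can get 114 next round, worth 0.96 × 114 = 109.44 now. Partner 2 offers 109.44 and keeps 600 − 109.44 = 490.56.
Round 2 (partner 1 proposes): partner 2 can get 490.56 next round, worth 0.81 × 490.56 = 397.3536 now, so partner 1 offers 397.3536, keeping 202.6464.
Round 1 (partner 2 proposes): partner 1 can get 202.6464 next round, worth 0.96 × 202.6464 = 194.540544 now, so partner 2 offers 194.540544, keeping 405.459456.

194.54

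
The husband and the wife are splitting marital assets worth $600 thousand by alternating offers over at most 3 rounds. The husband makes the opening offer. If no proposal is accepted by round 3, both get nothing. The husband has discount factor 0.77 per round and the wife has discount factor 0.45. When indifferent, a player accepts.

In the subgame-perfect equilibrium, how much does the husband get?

Round 3 (the husband proposes): rejection yields 0 for the wife; the husband offers 0 and keeps 600.
Round 2 (the wife proposes): the husband can get 600 next round, worth 0.77 × 600 = 462 now, so the wife offers 462, keeping 138.
Round 1 (the husband proposes): the wife can get 138 next round, worth 0.45 × 138 = 62.1 now, so the husband offers 62.1, keeping 537.9.

537.9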